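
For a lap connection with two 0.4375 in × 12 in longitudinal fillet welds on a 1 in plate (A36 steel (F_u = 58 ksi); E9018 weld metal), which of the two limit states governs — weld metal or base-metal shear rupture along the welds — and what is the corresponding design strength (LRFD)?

E90XX → F_EXX = 90 ksi.
t_e = 0.707 × 0.4375 = 0.3093 in; L = 24 in.
Weld metal: φR_n = 0.75 × 0.6 × 90 × 0.3093 × 24 = 300.7 kip.
Base metal (shear rupture): φR_n = 0.75 × 0.6 × 58 × 1 × 24 = 626.4 kip.
Governing: weld metal.

φR_n ≈ 301 kip (weld metal governs)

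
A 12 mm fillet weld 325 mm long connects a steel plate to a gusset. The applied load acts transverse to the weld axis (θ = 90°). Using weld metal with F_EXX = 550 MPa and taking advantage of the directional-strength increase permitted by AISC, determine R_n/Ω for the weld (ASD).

R_n/Ω ≈ 682 kN

t_e = 0.707 × 12 = 8.484 mm; A_we = 8.484 × 325 = 2757 mm².
Directional factor: 1.0 + 0.5 sin^1.5(90°) = 1.5.
F_nw = 0.6 × 550 × 1.5 = 495 MPa.
R_n/Ω = (495 × 2757) / 2.0 × 10⁻³ = 682.4 kN.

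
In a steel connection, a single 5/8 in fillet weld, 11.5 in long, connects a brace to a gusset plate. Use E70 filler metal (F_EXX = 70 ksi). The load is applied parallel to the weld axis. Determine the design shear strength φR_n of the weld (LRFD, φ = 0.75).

Effective throat t_e = 0.707 × 0.625 = 0.4419 in.
Total length L = 11.5 in; A_we = 0.4419 × 11.5 = 5.082 in².
F_nw = 0.6 F_EXX = 0.6 × 70 = 42 ksi.
φR_n = 0.75 × 42 × 5.082 = 160.1 kips.

φR_n ≈ 160 kips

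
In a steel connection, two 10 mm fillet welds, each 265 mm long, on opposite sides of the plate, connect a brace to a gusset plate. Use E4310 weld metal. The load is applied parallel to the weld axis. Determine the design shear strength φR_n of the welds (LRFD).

E43XX → F_EXX = 430 MPa.
Effective throat t_e = 0.707 × 10 = 7.07 mm.
Total length L = 530 mm; A_we = 7.07 × 530 = 3747 mm².
F_nw = 0.6 F_EXX = 0.6 × 430 = 258 MPa.
φR_n = 0.75 × 258 × 3747 × 10⁻³ = 725.1 kN.

φR_n ≈ 725 kN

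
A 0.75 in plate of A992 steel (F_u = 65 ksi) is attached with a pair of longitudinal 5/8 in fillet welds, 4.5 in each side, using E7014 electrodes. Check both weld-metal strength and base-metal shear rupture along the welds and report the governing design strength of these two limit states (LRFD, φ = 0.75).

φR_n ≈ 125 kips (weld metal governs)

E70XX → F_EXX = 70 ksi.
t_e = 0.707 × 0.625 = 0.4419 in; L = 9 in.
Weld metal: φR_n = 0.75 × 0.6 × 70 × 0.4419 × 9 = 125.3 kips.
Base metal (shear rupture): φR_n = 0.75 × 0.6 × 65 × 0.75 × 9 = 197.4 kips.
Governing: weld metal.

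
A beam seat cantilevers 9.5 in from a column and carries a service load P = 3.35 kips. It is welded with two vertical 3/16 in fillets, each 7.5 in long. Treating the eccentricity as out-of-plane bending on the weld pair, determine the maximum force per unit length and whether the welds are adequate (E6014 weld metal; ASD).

E60XX → F_EXX = 60 ksi.
L_w = 2 × 7.5 = 15 in; section modulus (unit throat) S = 2 × L²/6 = 18.75 in².
Direct shear f_v = P/L_w = 3.35/15 = 0.2233 kip/in.
Moment M = P × e = 3.35 × 9.5 = 31.825 kip·in; bending f_b = M/S = 1.697 kip/in.
f_max = √(f_v² + f_b²) = √(0.2233² + 1.697²) = 1.712 kip/in.
r_n/Ω = (1/2.0) × 0.6 × 60 × (0.707 × 0.1875) = 2.386 kip/in → adequate.

f_max ≈ 1.71 kip/in; adequate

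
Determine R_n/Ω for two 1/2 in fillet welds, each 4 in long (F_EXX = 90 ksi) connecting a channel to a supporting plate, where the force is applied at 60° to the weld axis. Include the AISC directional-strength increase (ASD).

t_e = 0.707 × 0.5 = 0.3535 in; A_we = 0.3535 × 8 = 2.828 in².
Directional factor: 1.0 + 0.5 sin^1.5(60°) = 1.403.
F_nw = 0.6 × 90 × 1.403 = 75.76 ksi.
R_n/Ω = (75.76 × 2.828) / 2.0 = 107.1 kips.

R_n/Ω ≈ 107 kips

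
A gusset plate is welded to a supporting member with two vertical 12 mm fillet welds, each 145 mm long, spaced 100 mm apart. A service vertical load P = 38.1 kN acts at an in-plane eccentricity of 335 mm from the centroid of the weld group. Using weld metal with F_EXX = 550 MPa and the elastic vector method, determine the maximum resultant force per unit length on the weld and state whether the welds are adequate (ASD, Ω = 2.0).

Total weld length L_w = 290 mm. Treat welds as unit-width lines.
Polar moment about centroid: J = 2[d³/12 + d(b/2)²] = 2[145³/12 + 145×50²] = 1233000 mm³.
Direct shear f_v = P/L_w = 38.1×10³ / 290 = 131.4 N/mm (vertical).
Torsion M = P·e = 38.1×10³ × 335 = 12764000 N·mm.
Critical point at (x, y) = (50, 72.5) from centroid. f_tx = M·y/J = 750.4 N/mm; f_ty = M·x/J = 517.5 N/mm.
Resultant f_max = √[f_tx² + (f_v + f_ty)²] = √[750.4² + (131.4 + 517.5)²] = 992.1 N/mm.
Capacity per unit length: r_n/Ω = (1/2.0) × 0.6 × 550 × (0.707 × 12) = 1400 N/mm.
992.1 ≤ 1400 → adequate.

f_max ≈ 992 N/mm; adequate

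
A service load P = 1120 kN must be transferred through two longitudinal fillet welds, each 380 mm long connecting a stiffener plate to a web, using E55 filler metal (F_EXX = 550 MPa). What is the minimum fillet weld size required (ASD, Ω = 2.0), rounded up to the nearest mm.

w = 13 mm

Total weld length L = 760 mm.
Required throat t_e = P × Ω / (0.6 F_EXX × L) = 1120 × 2.0 / (0.6 × 550 × 760 × 10⁻³) = 8.931 mm.
Required leg w = t_e / 0.707 = 12.63 mm → use 13 mm.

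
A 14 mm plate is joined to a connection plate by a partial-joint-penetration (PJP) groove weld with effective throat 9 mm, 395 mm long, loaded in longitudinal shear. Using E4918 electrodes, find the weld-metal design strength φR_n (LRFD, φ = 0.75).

φR_n ≈ 784 kN

E49XX → F_EXX = 490 MPa.
Effective throat (given) t_e = 9 mm.
A_we = 9 × 395 = 3555 mm².
F_nw = 0.6 F_EXX = 294 MPa.
φR_n = 0.75 × 294 × 3555 × 10⁻³ = 783.9 kN.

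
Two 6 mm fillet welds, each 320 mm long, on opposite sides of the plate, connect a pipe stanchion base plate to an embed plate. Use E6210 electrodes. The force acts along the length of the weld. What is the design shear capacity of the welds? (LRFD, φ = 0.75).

E62XX → F_EXX = 620 MPa.
Effective throat t_e = 0.707 × 6 = 4.242 mm.
Total length L = 640 mm; A_we = 4.242 × 640 = 2715 mm².
F_nw = 0.6 F_EXX = 0.6 × 620 = 372 MPa.
φR_n = 0.75 × 372 × 2715 × 10⁻³ = 757.5 kN.

φR_n ≈ 757 kN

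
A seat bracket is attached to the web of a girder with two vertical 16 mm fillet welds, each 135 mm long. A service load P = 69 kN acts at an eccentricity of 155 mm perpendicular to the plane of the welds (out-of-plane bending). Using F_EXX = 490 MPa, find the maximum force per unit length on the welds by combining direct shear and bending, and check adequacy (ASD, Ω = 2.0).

L_w = 2 × 135 = 270 mm; section modulus (unit throat) S = 2 × L²/6 = 6075 mm².
Direct shear f_v = P/L_w = 69×10³/270 = 255.6 N/mm.
Moment M = P × e = 69×10³ × 155 = 10695000 N·mm; bending f_b = M/S = 1760 N/mm.
f_max = √(f_v² + f_b²) = √(255.6² + 1760²) = 1779 N/mm.
r_n/Ω = (1/2.0) × 0.6 × 490 × (0.707 × 16) = 1663 N/mm → NOT adequate.

f_max ≈ 1780 N/mm; NOT adequate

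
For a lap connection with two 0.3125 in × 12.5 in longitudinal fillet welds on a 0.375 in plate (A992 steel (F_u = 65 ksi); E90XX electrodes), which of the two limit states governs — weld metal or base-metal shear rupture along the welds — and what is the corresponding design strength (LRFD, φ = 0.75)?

φR_n ≈ 224 kips (weld metal governs)

E90XX → F_EXX = 90 ksi.
t_e = 0.707 × 0.3125 = 0.2209 in; L = 25 in.
Weld metal: φR_n = 0.75 × 0.6 × 90 × 0.2209 × 25 = 223.7 kips.
Base metal (shear rupture): φR_n = 0.75 × 0.6 × 65 × 0.375 × 25 = 274.2 kips.
Governing: weld metal.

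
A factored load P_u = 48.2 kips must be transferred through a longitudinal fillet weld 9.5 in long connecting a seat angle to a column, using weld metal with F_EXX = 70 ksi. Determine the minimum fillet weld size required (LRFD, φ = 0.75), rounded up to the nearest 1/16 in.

Total weld length L = 9.5 in.
Required throat t_e = P_u / (φ × 0.6 F_EXX × L) = 48.2 / (0.75 × 0.6 × 70 × 9.5) = 0.1611 in.
Required leg w = t_e / 0.707 = 0.2278 in → use 1/4 in.

w = 1/4 in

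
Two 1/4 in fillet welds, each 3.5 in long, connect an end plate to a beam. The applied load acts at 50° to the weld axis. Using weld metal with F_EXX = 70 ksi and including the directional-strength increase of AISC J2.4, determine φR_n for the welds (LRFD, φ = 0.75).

φR_n ≈ 52 kips

t_e = 0.707 × 0.25 = 0.1767 in; A_we = 0.1767 × 7 = 1.237 in².
Directional factor: 1.0 + 0.5 sin^1.5(50°) = 1.335.
F_nw = 0.6 × 70 × 1.335 = 56.08 ksi.
φR_n = 0.75 × 56.08 × 1.237 = 52.04 kips.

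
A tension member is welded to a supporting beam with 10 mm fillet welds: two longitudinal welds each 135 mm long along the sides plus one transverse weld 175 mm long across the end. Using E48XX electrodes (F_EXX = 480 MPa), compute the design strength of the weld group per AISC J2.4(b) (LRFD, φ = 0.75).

t_e = 0.707 × 10 = 7.07 mm.
R_nwl = 0.6 × 480 × 7.07 × 270 × 10⁻³ = 549.8 kN (longitudinal, 2 welds).
R_nwt = 0.6 × 480 × 7.07 × 175 × 10⁻³ = 356.3 kN (transverse, base value).
(i) R_nwl + R_nwt = 906.1 kN; (ii) 0.85 R_nwl + 1.5 R_nwt = 1002 kN.
R_n = max = 1002 kN [governs: (ii)]; φR_n = 751.3 kN.

φR_n ≈ 751 kN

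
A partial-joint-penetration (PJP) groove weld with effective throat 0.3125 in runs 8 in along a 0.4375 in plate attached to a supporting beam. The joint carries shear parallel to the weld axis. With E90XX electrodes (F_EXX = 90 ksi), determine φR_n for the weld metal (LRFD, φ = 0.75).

φR_n ≈ 101 kips

Effective throat (given) t_e = 0.3125 in.
A_we = 0.3125 × 8 = 2.5 in².
F_nw = 0.6 F_EXX = 54 ksi.
φR_n = 0.75 × 54 × 2.5 = 101.2 kips.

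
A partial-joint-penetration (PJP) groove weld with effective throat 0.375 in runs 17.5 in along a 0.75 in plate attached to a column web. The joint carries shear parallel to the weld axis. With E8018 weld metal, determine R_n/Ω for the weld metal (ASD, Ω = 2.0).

R_n/Ω ≈ 158 kip

E80XX → F_EXX = 80 ksi.
Effective throat (given) t_e = 0.375 in.
A_we = 0.375 × 17.5 = 6.562 in².
F_nw = 0.6 F_EXX = 48 ksi.
R_n/Ω = (48 × 6.562) / 2.0 = 157.5 kip.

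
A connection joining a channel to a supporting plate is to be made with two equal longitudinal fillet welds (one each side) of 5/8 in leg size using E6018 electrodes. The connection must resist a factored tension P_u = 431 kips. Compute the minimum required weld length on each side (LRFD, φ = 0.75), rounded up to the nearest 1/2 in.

E60XX → F_EXX = 60 ksi.
Throat t_e = 0.707 × 0.625 = 0.4419 in.
φr_n = 0.75 × 0.6 × 60 × 0.4419 = 11.93 kips/in.
L_req = P_u / φr_n = 431 / 11.93 = 36.13 in total.
Per side: 36.13 / 2 = 18.06 in.
Round up → use L = 18.5 in on each side.

L = 18.5 in on each side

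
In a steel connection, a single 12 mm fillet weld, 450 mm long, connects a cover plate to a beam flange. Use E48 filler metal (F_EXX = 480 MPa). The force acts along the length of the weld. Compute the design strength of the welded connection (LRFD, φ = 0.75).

φR_n ≈ 825 kN

Effective throat t_e = 0.707 × 12 = 8.484 mm.
Total length L = 450 mm; A_we = 8.484 × 450 = 3818 mm².
F_nw = 0.6 F_EXX = 0.6 × 480 = 288 MPa.
φR_n = 0.75 × 288 × 3818 × 10⁻³ = 824.6 kN.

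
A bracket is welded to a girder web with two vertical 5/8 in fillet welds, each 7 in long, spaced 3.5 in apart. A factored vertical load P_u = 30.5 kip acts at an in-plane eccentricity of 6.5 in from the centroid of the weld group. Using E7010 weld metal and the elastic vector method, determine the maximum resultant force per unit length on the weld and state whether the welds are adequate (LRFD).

E70XX → F_EXX = 70 ksi.
Total weld length L_w = 14 in. Treat welds as unit-width lines.
Polar moment about centroid: J = 2[d³/12 + d(b/2)²] = 2[7³/12 + 7×1.75²] = 100 in³.
Direct shear f_v = P/L_w = 30.5 / 14 = 2.179 kip/in (vertical).
Torsion M = P·e = 30.5 × 6.5 = 198.25 kip·in.
Critical point at (x, y) = (1.75, 3.5) from centroid. f_tx = M·y/J = 6.936 kip/in; f_ty = M·x/J = 3.468 kip/in.
Resultant f_max = √[f_tx² + (f_v + f_ty)²] = √[6.936² + (2.179 + 3.468)²] = 8.944 kip/in.
Capacity per unit length: φr_n = 0.75 × 0.6 × 70 × (0.707 × 0.625) = 13.92 kip/in.
8.944 ≤ 13.92 → adequate.

f_max ≈ 8.94 kip/in; adequate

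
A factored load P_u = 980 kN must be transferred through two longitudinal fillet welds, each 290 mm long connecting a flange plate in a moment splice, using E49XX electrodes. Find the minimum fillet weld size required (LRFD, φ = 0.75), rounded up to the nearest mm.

w = 11 mm

E49XX → F_EXX = 490 MPa.
Total weld length L = 580 mm.
Required throat t_e = P_u / (φ × 0.6 F_EXX × L) = 980 / (0.75 × 0.6 × 490 × 580 × 10⁻³) = 7.663 mm.
Required leg w = t_e / 0.707 = 10.84 mm → use 11 mm.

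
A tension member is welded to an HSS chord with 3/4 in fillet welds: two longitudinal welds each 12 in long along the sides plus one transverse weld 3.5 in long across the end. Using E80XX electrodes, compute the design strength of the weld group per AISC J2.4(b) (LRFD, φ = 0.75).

φR_n ≈ 525 kips

E80XX → F_EXX = 80 ksi.
t_e = 0.707 × 0.75 = 0.5302 in.
R_nwl = 0.6 × 80 × 0.5302 × 24 = 610.8 kips (longitudinal, 2 welds).
R_nwt = 0.6 × 80 × 0.5302 × 3.5 = 89.08 kips (transverse, base value).
(i) R_nwl + R_nwt = 699.9 kips; (ii) 0.85 R_nwl + 1.5 R_nwt = 652.8 kips.
R_n = max = 699.9 kips [governs: (i)]; φR_n = 524.9 kips.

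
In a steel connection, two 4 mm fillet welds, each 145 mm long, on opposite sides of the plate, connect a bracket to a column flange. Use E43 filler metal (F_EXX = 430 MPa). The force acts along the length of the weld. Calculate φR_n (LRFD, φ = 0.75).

φR_n ≈ 159 kN

Effective throat t_e = 0.707 × 4 = 2.828 mm.
Total length L = 290 mm; A_we = 2.828 × 290 = 820.1 mm².
F_nw = 0.6 F_EXX = 0.6 × 430 = 258 MPa.
φR_n = 0.75 × 258 × 820.1 × 10⁻³ = 158.7 kN.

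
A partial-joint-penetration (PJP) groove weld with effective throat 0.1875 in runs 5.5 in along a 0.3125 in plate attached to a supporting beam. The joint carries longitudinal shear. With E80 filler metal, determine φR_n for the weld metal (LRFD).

φR_n ≈ 37.1 kip

E80XX → F_EXX = 80 ksi.
Effective throat (given) t_e = 0.1875 in.
A_we = 0.1875 × 5.5 = 1.031 in².
F_nw = 0.6 F_EXX = 48 ksi.
φR_n = 0.75 × 48 × 1.031 = 37.12 kip.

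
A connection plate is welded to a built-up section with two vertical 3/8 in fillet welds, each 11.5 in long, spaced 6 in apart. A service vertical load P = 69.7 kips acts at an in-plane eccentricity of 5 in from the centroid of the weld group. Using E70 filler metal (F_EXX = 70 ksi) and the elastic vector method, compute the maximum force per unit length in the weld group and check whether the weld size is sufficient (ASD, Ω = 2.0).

Total weld length L_w = 23 in. Treat welds as unit-width lines.
Polar moment about centroid: J = 2[d³/12 + d(b/2)²] = 2[11.5³/12 + 11.5×3²] = 460.5 in³.
Direct shear f_v = P/L_w = 69.7 / 23 = 3.03 kip/in (vertical).
Torsion M = P·e = 69.7 × 5 = 348.5 kip·in.
Critical point at (x, y) = (3, 5.75) from centroid. f_tx = M·y/J = 4.352 kip/in; f_ty = M·x/J = 2.27 kip/in.
Resultant f_max = √[f_tx² + (f_v + f_ty)²] = √[4.352² + (3.03 + 2.27)²] = 6.858 kip/in.
Capacity per unit length: r_n/Ω = (1/2.0) × 0.6 × 70 × (0.707 × 0.375) = 5.568 kip/in.
6.858 > 5.568 → NOT adequate.

f_max ≈ 6.86 kip/in; NOT adequate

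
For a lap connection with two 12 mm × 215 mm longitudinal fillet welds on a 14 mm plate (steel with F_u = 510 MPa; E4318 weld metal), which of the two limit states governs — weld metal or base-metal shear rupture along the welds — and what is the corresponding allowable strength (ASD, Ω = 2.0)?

E43XX → F_EXX = 430 MPa.
t_e = 0.707 × 12 = 8.484 mm; L = 430 mm.
Weld metal: R_n/Ω = (1/2.0) × 0.6 × 430 × 8.484 × 430 × 10⁻³ = 470.6 kN.
Base metal (shear rupture): R_n/Ω = (1/2.0) × 0.6 × 510 × 14 × 430 × 10⁻³ = 921.1 kN.
Governing: weld metal.

R_n/Ω ≈ 471 kN (weld metal governs)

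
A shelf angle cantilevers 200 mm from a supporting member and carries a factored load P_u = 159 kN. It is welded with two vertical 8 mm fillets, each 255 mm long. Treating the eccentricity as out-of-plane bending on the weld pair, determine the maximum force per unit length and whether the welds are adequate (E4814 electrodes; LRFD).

E48XX → F_EXX = 480 MPa.
L_w = 2 × 255 = 510 mm; section modulus (unit throat) S = 2 × L²/6 = 21680 mm².
Direct shear f_v = P/L_w = 159×10³/510 = 311.8 N/mm.
Moment M = P × e = 159×10³ × 200 = 31800000 N·mm; bending f_b = M/S = 1467 N/mm.
f_max = √(f_v² + f_b²) = √(311.8² + 1467²) = 1500 N/mm.
φr_n = 0.75 × 0.6 × 480 × (0.707 × 8) = 1222 N/mm → NOT adequate.

f_max ≈ 1500 N/mm; NOT adequate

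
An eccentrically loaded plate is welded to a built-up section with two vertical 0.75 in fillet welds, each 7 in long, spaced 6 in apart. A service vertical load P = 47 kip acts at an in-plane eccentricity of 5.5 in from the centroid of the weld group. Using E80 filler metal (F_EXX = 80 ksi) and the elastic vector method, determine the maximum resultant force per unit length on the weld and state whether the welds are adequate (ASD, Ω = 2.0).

Total weld length L_w = 14 in. Treat welds as unit-width lines.
Polar moment about centroid: J = 2[d³/12 + d(b/2)²] = 2[7³/12 + 7×3²] = 183.2 in³.
Direct shear f_v = P/L_w = 47 / 14 = 3.357 kip/in (vertical).
Torsion M = P·e = 47 × 5.5 = 258.5 kip·in.
Critical point at (x, y) = (3, 3.5) from centroid. f_tx = M·y/J = 4.939 kip/in; f_ty = M·x/J = 4.234 kip/in.
Resultant f_max = √[f_tx² + (f_v + f_ty)²] = √[4.939² + (3.357 + 4.234)²] = 9.057 kip/in.
Capacity per unit length: r_n/Ω = (1/2.0) × 0.6 × 80 × (0.707 × 0.75) = 12.73 kip/in.
9.057 ≤ 12.73 → adequate.

f_max ≈ 9.06 kip/in; adequate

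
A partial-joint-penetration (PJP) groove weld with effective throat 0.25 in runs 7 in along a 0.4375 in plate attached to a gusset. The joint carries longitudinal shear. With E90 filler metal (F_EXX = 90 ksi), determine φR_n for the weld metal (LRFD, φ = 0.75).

Effective throat (given) t_e = 0.25 in.
A_we = 0.25 × 7 = 1.75 in².
F_nw = 0.6 F_EXX = 54 ksi.
φR_n = 0.75 × 54 × 1.75 = 70.88 kip.

φR_n ≈ 70.9 kip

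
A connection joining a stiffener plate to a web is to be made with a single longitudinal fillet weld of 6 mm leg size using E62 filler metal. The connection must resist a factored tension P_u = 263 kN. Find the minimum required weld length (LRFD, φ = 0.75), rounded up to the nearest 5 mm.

E62XX → F_EXX = 620 MPa.
Throat t_e = 0.707 × 6 = 4.242 mm.
φr_n = 0.75 × 0.6 × 620 × 4.242 × 10⁻³ = 1.184 kN/mm.
L_req = P_u / φr_n = 263 / 1.184 = 222.2 mm total.
Round up → use L = 225 mm.

L = 225 mm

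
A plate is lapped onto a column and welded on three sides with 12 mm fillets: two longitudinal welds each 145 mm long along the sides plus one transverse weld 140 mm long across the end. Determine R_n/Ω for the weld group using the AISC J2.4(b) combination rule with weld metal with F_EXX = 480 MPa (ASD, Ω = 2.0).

R_n/Ω ≈ 558 kN

t_e = 0.707 × 12 = 8.484 mm.
R_nwl = 0.6 × 480 × 8.484 × 290 × 10⁻³ = 708.6 kN (longitudinal, 2 welds).
R_nwt = 0.6 × 480 × 8.484 × 140 × 10⁻³ = 342.1 kN (transverse, base value).
(i) R_nwl + R_nwt = 1051 kN; (ii) 0.85 R_nwl + 1.5 R_nwt = 1115 kN.
R_n = max = 1115 kN [governs: (ii)]; R_n/Ω = 557.7 kN.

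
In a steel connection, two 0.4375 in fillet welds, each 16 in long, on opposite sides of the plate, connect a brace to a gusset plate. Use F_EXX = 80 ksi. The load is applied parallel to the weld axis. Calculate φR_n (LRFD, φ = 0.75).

φR_n ≈ 356 kips

Effective throat t_e = 0.707 × 0.4375 = 0.3093 in.
Total length L = 32 in; A_we = 0.3093 × 32 = 9.898 in².
F_nw = 0.6 F_EXX = 0.6 × 80 = 48 ksi.
φR_n = 0.75 × 48 × 9.898 = 356.3 kips.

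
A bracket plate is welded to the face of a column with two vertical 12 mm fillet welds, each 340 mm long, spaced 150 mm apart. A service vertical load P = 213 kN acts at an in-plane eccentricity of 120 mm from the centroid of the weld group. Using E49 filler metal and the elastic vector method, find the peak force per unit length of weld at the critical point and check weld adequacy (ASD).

f_max ≈ 651 N/mm; adequate

E49XX → F_EXX = 490 MPa.
Total weld length L_w = 680 mm. Treat welds as unit-width lines.
Polar moment about centroid: J = 2[d³/12 + d(b/2)²] = 2[340³/12 + 340×75²] = 10380000 mm³.
Direct shear f_v = P/L_w = 213×10³ / 680 = 313.2 N/mm (vertical).
Torsion M = P·e = 213×10³ × 120 = 25560000 N·mm.
Critical point at (x, y) = (75, 170) from centroid. f_tx = M·y/J = 418.8 N/mm; f_ty = M·x/J = 184.8 N/mm.
Resultant f_max = √[f_tx² + (f_v + f_ty)²] = √[418.8² + (313.2 + 184.8)²] = 650.7 N/mm.
Capacity per unit length: r_n/Ω = (1/2.0) × 0.6 × 490 × (0.707 × 12) = 1247 N/mm.
650.7 ≤ 1247 → adequate.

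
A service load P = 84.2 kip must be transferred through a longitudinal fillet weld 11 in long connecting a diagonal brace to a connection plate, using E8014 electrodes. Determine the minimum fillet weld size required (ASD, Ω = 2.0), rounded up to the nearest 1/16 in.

E80XX → F_EXX = 80 ksi.
Total weld length L = 11 in.
Required throat t_e = P × Ω / (0.6 F_EXX × L) = 84.2 × 2.0 / (0.6 × 80 × 11) = 0.3189 in.
Required leg w = t_e / 0.707 = 0.4511 in → use 1/2 in.

w = 1/2 in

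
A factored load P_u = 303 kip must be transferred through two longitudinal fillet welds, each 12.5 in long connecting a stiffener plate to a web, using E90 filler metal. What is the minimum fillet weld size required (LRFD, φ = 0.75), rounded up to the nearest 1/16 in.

w = 7/16 in

E90XX → F_EXX = 90 ksi.
Total weld length L = 25 in.
Required throat t_e = P_u / (φ × 0.6 F_EXX × L) = 303 / (0.75 × 0.6 × 90 × 25) = 0.2993 in.
Required leg w = t_e / 0.707 = 0.4233 in → use 7/16 in.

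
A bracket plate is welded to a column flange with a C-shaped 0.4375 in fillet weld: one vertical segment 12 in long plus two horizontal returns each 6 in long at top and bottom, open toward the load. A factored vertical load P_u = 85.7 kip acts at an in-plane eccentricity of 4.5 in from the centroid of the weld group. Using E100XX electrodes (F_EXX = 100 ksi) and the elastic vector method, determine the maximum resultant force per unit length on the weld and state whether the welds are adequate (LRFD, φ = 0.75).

Total weld length L_w = 24 in. Treat welds as unit-width lines.
Centroid: x̄ = 2×6×3 / 24 = 1.5 in from the vertical weld.
Polar moment about centroid: J = I_x + I_y = [12³/12 + 2×6×6²] + [12×1.5² + 2(6³/12 + 6×1.5²)] = 666 in³.
Direct shear f_v = P/L_w = 85.7 / 24 = 3.571 kip/in (vertical).
Torsion M = P·e = 85.7 × 4.5 = 385.65 kip·in.
Critical point at (x, y) = (4.5, 6) from centroid. f_tx = M·y/J = 3.474 kip/in; f_ty = M·x/J = 2.606 kip/in.
Resultant f_max = √[f_tx² + (f_v + f_ty)²] = √[3.474² + (3.571 + 2.606)²] = 7.087 kip/in.
Capacity per unit length: φr_n = 0.75 × 0.6 × 100 × (0.707 × 0.4375) = 13.92 kip/in.
7.087 ≤ 13.92 → adequate.

f_max ≈ 7.09 kip/in; adequate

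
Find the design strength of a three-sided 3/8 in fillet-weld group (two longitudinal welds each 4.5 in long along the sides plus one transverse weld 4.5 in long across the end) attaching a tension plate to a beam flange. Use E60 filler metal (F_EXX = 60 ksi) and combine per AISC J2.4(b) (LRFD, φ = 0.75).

t_e = 0.707 × 0.375 = 0.2651 in.
R_nwl = 0.6 × 60 × 0.2651 × 9 = 85.9 kip (longitudinal, 2 welds).
R_nwt = 0.6 × 60 × 0.2651 × 4.5 = 42.95 kip (transverse, base value).
(i) R_nwl + R_nwt = 128.9 kip; (ii) 0.85 R_nwl + 1.5 R_nwt = 137.4 kip.
R_n = max = 137.4 kip [governs: (ii)]; φR_n = 103.1 kip.

φR_n ≈ 103 kip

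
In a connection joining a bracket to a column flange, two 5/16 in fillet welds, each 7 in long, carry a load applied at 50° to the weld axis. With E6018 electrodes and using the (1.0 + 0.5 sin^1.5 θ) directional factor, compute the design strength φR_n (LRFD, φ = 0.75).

φR_n ≈ 112 kip

E60XX → F_EXX = 60 ksi.
t_e = 0.707 × 0.3125 = 0.2209 in; A_we = 0.2209 × 14 = 3.093 in².
Directional factor: 1.0 + 0.5 sin^1.5(50°) = 1.335.
F_nw = 0.6 × 60 × 1.335 = 48.07 ksi.
φR_n = 0.75 × 48.07 × 3.093 = 111.5 kip.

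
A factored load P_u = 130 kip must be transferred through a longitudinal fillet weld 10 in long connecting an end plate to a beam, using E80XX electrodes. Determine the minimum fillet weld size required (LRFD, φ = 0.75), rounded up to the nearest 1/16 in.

w = 9/16 in

E80XX → F_EXX = 80 ksi.
Total weld length L = 10 in.
Required throat t_e = P_u / (φ × 0.6 F_EXX × L) = 130 / (0.75 × 0.6 × 80 × 10) = 0.3611 in.
Required leg w = t_e / 0.707 = 0.5108 in → use 9/16 in.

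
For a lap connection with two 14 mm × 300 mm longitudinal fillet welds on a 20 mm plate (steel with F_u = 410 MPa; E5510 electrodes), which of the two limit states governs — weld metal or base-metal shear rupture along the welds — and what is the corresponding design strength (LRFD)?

φR_n ≈ 1470 kN (weld metal governs)

E55XX → F_EXX = 550 MPa.
t_e = 0.707 × 14 = 9.898 mm; L = 600 mm.
Weld metal: φR_n = 0.75 × 0.6 × 550 × 9.898 × 600 × 10⁻³ = 1470 kN.
Base metal (shear rupture): φR_n = 0.75 × 0.6 × 410 × 20 × 600 × 10⁻³ = 2214 kN.
Governing: weld metal.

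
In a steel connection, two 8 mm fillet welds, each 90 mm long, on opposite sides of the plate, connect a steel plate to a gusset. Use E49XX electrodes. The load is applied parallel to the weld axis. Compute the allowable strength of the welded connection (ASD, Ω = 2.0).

E49XX → F_EXX = 490 MPa.
Effective throat t_e = 0.707 × 8 = 5.656 mm.
Total length L = 180 mm; A_we = 5.656 × 180 = 1018 mm².
F_nw = 0.6 F_EXX = 0.6 × 490 = 294 MPa.
R_n = 294 × 1018 × 10⁻³ = 299.3 kN; R_n/Ω = 299.3/2.0 = 149.7 kN.

R_n/Ω ≈ 150 kN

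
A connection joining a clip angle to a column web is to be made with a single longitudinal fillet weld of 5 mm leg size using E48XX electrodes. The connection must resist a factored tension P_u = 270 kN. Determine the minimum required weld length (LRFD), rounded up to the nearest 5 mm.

L = 355 mm

E48XX → F_EXX = 480 MPa.
Throat t_e = 0.707 × 5 = 3.535 mm.
φr_n = 0.75 × 0.6 × 480 × 3.535 × 10⁻³ = 0.7636 kN/mm.
L_req = P_u / φr_n = 270 / 0.7636 = 353.6 mm total.
Round up → use L = 355 mm.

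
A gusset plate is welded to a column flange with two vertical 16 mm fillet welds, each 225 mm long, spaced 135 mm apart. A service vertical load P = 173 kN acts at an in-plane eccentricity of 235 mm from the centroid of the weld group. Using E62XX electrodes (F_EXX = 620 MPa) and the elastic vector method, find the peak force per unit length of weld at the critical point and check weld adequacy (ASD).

f_max ≈ 1580 N/mm; adequate

Total weld length L_w = 450 mm. Treat welds as unit-width lines.
Polar moment about centroid: J = 2[d³/12 + d(b/2)²] = 2[225³/12 + 225×67.5²] = 3949000 mm³.
Direct shear f_v = P/L_w = 173×10³ / 450 = 384.4 N/mm (vertical).
Torsion M = P·e = 173×10³ × 235 = 40655000 N·mm.
Critical point at (x, y) = (67.5, 112.5) from centroid. f_tx = M·y/J = 1158 N/mm; f_ty = M·x/J = 695 N/mm.
Resultant f_max = √[f_tx² + (f_v + f_ty)²] = √[1158² + (384.4 + 695)²] = 1583 N/mm.
Capacity per unit length: r_n/Ω = (1/2.0) × 0.6 × 620 × (0.707 × 16) = 2104 N/mm.
1583 ≤ 2104 → adequate.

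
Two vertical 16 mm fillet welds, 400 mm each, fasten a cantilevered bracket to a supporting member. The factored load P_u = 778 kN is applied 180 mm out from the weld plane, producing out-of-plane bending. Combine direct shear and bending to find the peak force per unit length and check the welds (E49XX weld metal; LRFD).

f_max ≈ 2800 N/mm; NOT adequate

E49XX → F_EXX = 490 MPa.
L_w = 2 × 400 = 800 mm; section modulus (unit throat) S = 2 × L²/6 = 53330 mm².
Direct shear f_v = P/L_w = 778×10³/800 = 972.5 N/mm.
Moment M = P × e = 778×10³ × 180 = 140040000 N·mm; bending f_b = M/S = 2626 N/mm.
f_max = √(f_v² + f_b²) = √(972.5² + 2626²) = 2800 N/mm.
φr_n = 0.75 × 0.6 × 490 × (0.707 × 16) = 2494 N/mm → NOT adequate.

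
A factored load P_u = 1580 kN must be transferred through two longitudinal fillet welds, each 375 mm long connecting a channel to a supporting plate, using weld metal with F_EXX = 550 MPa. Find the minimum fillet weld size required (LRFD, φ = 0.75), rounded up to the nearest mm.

Total weld length L = 750 mm.
Required throat t_e = P_u / (φ × 0.6 F_EXX × L) = 1580 / (0.75 × 0.6 × 550 × 750 × 10⁻³) = 8.512 mm.
Required leg w = t_e / 0.707 = 12.04 mm → use 13 mm.

w = 13 mm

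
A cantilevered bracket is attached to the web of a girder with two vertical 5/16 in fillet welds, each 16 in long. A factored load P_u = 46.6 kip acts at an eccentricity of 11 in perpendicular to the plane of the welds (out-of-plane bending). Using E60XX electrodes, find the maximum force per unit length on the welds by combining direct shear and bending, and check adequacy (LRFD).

f_max ≈ 6.18 kip/in; NOT adequate

E60XX → F_EXX = 60 ksi.
L_w = 2 × 16 = 32 in; section modulus (unit throat) S = 2 × L²/6 = 85.33 in².
Direct shear f_v = P/L_w = 46.6/32 = 1.456 kip/in.
Moment M = P × e = 46.6 × 11 = 512.6 kip·in; bending f_b = M/S = 6.007 kip/in.
f_max = √(f_v² + f_b²) = √(1.456² + 6.007²) = 6.181 kip/in.
φr_n = 0.75 × 0.6 × 60 × (0.707 × 0.3125) = 5.965 kip/in → NOT adequate.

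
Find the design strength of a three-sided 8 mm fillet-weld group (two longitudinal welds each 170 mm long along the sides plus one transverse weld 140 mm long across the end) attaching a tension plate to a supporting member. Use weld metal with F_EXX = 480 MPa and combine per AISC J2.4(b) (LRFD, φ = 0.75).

t_e = 0.707 × 8 = 5.656 mm.
R_nwl = 0.6 × 480 × 5.656 × 340 × 10⁻³ = 553.8 kN (longitudinal, 2 welds).
R_nwt = 0.6 × 480 × 5.656 × 140 × 10⁻³ = 228 kN (transverse, base value).
(i) R_nwl + R_nwt = 781.9 kN; (ii) 0.85 R_nwl + 1.5 R_nwt = 812.8 kN.
R_n = max = 812.8 kN [governs: (ii)]; φR_n = 609.6 kN.

φR_n ≈ 610 kN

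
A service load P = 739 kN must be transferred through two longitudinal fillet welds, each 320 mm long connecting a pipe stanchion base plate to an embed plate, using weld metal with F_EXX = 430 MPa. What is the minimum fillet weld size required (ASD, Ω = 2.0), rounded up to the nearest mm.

w = 13 mm

Total weld length L = 640 mm.
Required throat t_e = P × Ω / (0.6 F_EXX × L) = 739 × 2.0 / (0.6 × 430 × 640 × 10⁻³) = 8.951 mm.
Required leg w = t_e / 0.707 = 12.66 mm → use 13 mm.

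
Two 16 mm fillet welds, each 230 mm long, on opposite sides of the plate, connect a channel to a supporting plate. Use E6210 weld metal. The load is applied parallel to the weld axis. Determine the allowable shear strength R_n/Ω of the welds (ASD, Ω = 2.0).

E62XX → F_EXX = 620 MPa.
Effective throat t_e = 0.707 × 16 = 11.31 mm.
Total length L = 460 mm; A_we = 11.31 × 460 = 5204 mm².
F_nw = 0.6 F_EXX = 0.6 × 620 = 372 MPa.
R_n = 372 × 5204 × 10⁻³ = 1936 kN; R_n/Ω = 1936/2.0 = 967.9 kN.

R_n/Ω ≈ 968 kN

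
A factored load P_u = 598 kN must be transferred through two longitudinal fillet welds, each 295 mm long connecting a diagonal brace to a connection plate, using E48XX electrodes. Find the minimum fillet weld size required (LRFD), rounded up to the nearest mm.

E48XX → F_EXX = 480 MPa.
Total weld length L = 590 mm.
Required throat t_e = P_u / (φ × 0.6 F_EXX × L) = 598 / (0.75 × 0.6 × 480 × 590 × 10⁻³) = 4.692 mm.
Required leg w = t_e / 0.707 = 6.637 mm → use 7 mm.

w = 7 mm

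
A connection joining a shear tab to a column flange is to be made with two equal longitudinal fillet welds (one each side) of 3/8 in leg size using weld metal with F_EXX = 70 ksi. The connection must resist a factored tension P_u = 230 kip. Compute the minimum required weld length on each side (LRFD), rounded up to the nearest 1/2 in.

L = 14 in on each side

Throat t_e = 0.707 × 0.375 = 0.2651 in.
φr_n = 0.75 × 0.6 × 70 × 0.2651 = 8.351 kip/in.
L_req = P_u / φr_n = 230 / 8.351 = 27.54 in total.
Per side: 27.54 / 2 = 13.77 in.
Round up → use L = 14 in on each side.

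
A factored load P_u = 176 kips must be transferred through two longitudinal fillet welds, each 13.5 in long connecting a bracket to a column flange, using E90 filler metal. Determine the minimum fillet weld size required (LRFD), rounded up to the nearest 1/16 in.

w = 1/4 in

E90XX → F_EXX = 90 ksi.
Total weld length L = 27 in.
Required throat t_e = P_u / (φ × 0.6 F_EXX × L) = 176 / (0.75 × 0.6 × 90 × 27) = 0.161 in.
Required leg w = t_e / 0.707 = 0.2277 in → use 1/4 in.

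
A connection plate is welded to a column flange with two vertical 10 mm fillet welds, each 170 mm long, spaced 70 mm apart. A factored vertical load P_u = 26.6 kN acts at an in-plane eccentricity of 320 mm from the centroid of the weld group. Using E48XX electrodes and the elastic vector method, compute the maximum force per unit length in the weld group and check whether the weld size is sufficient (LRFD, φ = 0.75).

E48XX → F_EXX = 480 MPa.
Total weld length L_w = 340 mm. Treat welds as unit-width lines.
Polar moment about centroid: J = 2[d³/12 + d(b/2)²] = 2[170³/12 + 170×35²] = 1235000 mm³.
Direct shear f_v = P/L_w = 26.6×10³ / 340 = 78.24 N/mm (vertical).
Torsion M = P·e = 26.6×10³ × 320 = 8512000 N·mm.
Critical point at (x, y) = (35, 85) from centroid. f_tx = M·y/J = 585.7 N/mm; f_ty = M·x/J = 241.2 N/mm.
Resultant f_max = √[f_tx² + (f_v + f_ty)²] = √[585.7² + (78.24 + 241.2)²] = 667.1 N/mm.
Capacity per unit length: φr_n = 0.75 × 0.6 × 480 × (0.707 × 10) = 1527 N/mm.
667.1 ≤ 1527 → adequate.

f_max ≈ 667 N/mm; adequate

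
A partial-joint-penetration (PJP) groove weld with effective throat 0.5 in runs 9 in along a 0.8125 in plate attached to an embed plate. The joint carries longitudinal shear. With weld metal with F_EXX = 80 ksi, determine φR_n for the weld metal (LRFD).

φR_n ≈ 162 kips

Effective throat (given) t_e = 0.5 in.
A_we = 0.5 × 9 = 4.5 in².
F_nw = 0.6 F_EXX = 48 ksi.
φR_n = 0.75 × 48 × 4.5 = 162 kips.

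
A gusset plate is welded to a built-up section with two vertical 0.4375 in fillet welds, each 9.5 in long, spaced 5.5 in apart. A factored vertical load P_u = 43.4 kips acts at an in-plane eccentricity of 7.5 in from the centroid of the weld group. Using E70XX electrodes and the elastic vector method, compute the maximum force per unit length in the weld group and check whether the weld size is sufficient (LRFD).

f_max ≈ 7.64 kip/in; adequate

E70XX → F_EXX = 70 ksi.
Total weld length L_w = 19 in. Treat welds as unit-width lines.
Polar moment about centroid: J = 2[d³/12 + d(b/2)²] = 2[9.5³/12 + 9.5×2.75²] = 286.6 in³.
Direct shear f_v = P/L_w = 43.4 / 19 = 2.284 kip/in (vertical).
Torsion M = P·e = 43.4 × 7.5 = 325.5 kip·in.
Critical point at (x, y) = (2.75, 4.75) from centroid. f_tx = M·y/J = 5.395 kip/in; f_ty = M·x/J = 3.123 kip/in.
Resultant f_max = √[f_tx² + (f_v + f_ty)²] = √[5.395² + (2.284 + 3.123)²] = 7.639 kip/in.
Capacity per unit length: φr_n = 0.75 × 0.6 × 70 × (0.707 × 0.4375) = 9.743 kip/in.
7.639 ≤ 9.743 → adequate.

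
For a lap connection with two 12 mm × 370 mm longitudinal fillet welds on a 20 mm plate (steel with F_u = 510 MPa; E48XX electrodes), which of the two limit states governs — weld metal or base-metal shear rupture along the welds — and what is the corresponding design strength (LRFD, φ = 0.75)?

E48XX → F_EXX = 480 MPa.
t_e = 0.707 × 12 = 8.484 mm; L = 740 mm.
Weld metal: φR_n = 0.75 × 0.6 × 480 × 8.484 × 740 × 10⁻³ = 1356 kN.
Base metal (shear rupture): φR_n = 0.75 × 0.6 × 510 × 20 × 740 × 10⁻³ = 3397 kN.
Governing: weld metal.

φR_n ≈ 1360 kN (weld metal governs)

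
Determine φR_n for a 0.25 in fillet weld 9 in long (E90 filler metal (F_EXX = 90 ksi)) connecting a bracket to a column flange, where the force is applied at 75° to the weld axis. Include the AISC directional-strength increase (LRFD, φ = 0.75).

φR_n ≈ 95 kip

t_e = 0.707 × 0.25 = 0.1767 in; A_we = 0.1767 × 9 = 1.591 in².
Directional factor: 1.0 + 0.5 sin^1.5(75°) = 1.475.
F_nw = 0.6 × 90 × 1.475 = 79.63 ksi.
φR_n = 0.75 × 79.63 × 1.591 = 95.01 kip.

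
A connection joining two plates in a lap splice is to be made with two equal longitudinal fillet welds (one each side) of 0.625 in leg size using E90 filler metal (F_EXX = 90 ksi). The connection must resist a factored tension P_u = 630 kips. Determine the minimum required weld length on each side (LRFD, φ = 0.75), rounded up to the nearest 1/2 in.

L = 18 in on each side

Throat t_e = 0.707 × 0.625 = 0.4419 in.
φr_n = 0.75 × 0.6 × 90 × 0.4419 = 17.9 kips/in.
L_req = P_u / φr_n = 630 / 17.9 = 35.2 in total.
Per side: 35.2 / 2 = 17.6 in.
Round up → use L = 18 in on each side.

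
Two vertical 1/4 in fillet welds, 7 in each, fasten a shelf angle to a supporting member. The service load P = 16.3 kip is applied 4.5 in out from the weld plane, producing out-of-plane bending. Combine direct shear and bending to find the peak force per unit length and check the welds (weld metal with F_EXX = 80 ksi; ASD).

f_max ≈ 4.64 kip/in; NOT adequate

L_w = 2 × 7 = 14 in; section modulus (unit throat) S = 2 × L²/6 = 16.33 in².
Direct shear f_v = P/L_w = 16.3/14 = 1.164 kip/in.
Moment M = P × e = 16.3 × 4.5 = 73.35 kip·in; bending f_b = M/S = 4.491 kip/in.
f_max = √(f_v² + f_b²) = √(1.164² + 4.491²) = 4.639 kip/in.
r_n/Ω = (1/2.0) × 0.6 × 80 × (0.707 × 0.25) = 4.242 kip/in → NOT adequate.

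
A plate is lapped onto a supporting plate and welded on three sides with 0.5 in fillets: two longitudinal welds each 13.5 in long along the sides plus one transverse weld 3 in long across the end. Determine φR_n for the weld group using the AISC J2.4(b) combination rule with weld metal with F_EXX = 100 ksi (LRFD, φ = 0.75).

φR_n ≈ 477 kip

t_e = 0.707 × 0.5 = 0.3535 in.
R_nwl = 0.6 × 100 × 0.3535 × 27 = 572.7 kip (longitudinal, 2 welds).
R_nwt = 0.6 × 100 × 0.3535 × 3 = 63.63 kip (transverse, base value).
(i) R_nwl + R_nwt = 636.3 kip; (ii) 0.85 R_nwl + 1.5 R_nwt = 582.2 kip.
R_n = max = 636.3 kip [governs: (i)]; φR_n = 477.2 kip.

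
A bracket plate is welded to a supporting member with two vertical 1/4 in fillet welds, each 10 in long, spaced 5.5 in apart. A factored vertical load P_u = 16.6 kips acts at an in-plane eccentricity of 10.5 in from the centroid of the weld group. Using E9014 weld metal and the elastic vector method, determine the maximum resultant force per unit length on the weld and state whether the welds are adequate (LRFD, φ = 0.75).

f_max ≈ 3.6 kip/in; adequate

E90XX → F_EXX = 90 ksi.
Total weld length L_w = 20 in. Treat welds as unit-width lines.
Polar moment about centroid: J = 2[d³/12 + d(b/2)²] = 2[10³/12 + 10×2.75²] = 317.9 in³.
Direct shear f_v = P/L_w = 16.6 / 20 = 0.83 kip/in (vertical).
Torsion M = P·e = 16.6 × 10.5 = 174.3 kip·in.
Critical point at (x, y) = (2.75, 5) from centroid. f_tx = M·y/J = 2.741 kip/in; f_ty = M·x/J = 1.508 kip/in.
Resultant f_max = √[f_tx² + (f_v + f_ty)²] = √[2.741² + (0.83 + 1.508)²] = 3.603 kip/in.
Capacity per unit length: φr_n = 0.75 × 0.6 × 90 × (0.707 × 0.25) = 7.158 kip/in.
3.603 ≤ 7.158 → adequate.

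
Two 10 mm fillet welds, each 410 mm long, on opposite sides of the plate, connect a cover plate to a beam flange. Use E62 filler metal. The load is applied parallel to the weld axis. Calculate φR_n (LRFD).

E62XX → F_EXX = 620 MPa.
Effective throat t_e = 0.707 × 10 = 7.07 mm.
Total length L = 820 mm; A_we = 7.07 × 820 = 5797 mm².
F_nw = 0.6 F_EXX = 0.6 × 620 = 372 MPa.
φR_n = 0.75 × 372 × 5797 × 10⁻³ = 1617 kN.

φR_n ≈ 1620 kN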